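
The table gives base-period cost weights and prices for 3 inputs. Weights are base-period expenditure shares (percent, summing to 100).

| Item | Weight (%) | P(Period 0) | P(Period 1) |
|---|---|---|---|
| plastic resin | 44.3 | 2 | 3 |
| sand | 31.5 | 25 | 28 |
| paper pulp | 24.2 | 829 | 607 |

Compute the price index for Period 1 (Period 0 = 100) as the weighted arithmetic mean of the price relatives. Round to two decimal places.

119.45

plastic resin: 44.3 × (3/2) = 44.3 × 1.500000 = 66.4500
sand: 31.5 × (28/25) = 31.5 × 1.120000 = 35.2800
paper pulp: 24.2 × (607/829) = 24.2 × 0.732207 = 17.7194
Index = Σ wᵢ·(p₁ᵢ/p₀ᵢ) = 66.4500 + 35.2800 + 17.7194 = 119.4494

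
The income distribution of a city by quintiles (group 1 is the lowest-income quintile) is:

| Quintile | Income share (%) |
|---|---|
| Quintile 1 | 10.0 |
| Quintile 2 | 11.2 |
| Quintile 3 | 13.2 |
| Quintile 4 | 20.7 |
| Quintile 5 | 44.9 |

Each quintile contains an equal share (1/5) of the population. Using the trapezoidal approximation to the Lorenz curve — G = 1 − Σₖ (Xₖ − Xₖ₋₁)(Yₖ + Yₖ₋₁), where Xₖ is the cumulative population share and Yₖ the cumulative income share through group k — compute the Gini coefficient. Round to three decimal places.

0.317

Cumulative income shares Yₖ: 0.1000, 0.2120, 0.3440, 0.5510, 1.0000
Σ (Xₖ−Xₖ₋₁)(Yₖ+Yₖ₋₁) = (1/5)(0.1000+0.0000) + (1/5)(0.2120+0.1000) + (1/5)(0.3440+0.2120) + (1/5)(0.5510+0.3440) + (1/5)(1.0000+0.5510)
  = 0.0200 + 0.0624 + 0.1112 + 0.1790 + 0.3102 = 0.6828
G = 1 − 0.6828 = 0.3172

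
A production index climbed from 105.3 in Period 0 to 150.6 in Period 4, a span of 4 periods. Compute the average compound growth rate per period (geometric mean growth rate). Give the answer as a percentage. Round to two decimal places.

9.36%

Growth factor = (150.6/105.3)^(1/4) = (1.430199)^(1/4) = 1.093576
Growth rate = 1.093576 − 1 = 0.093576 = 9.3576%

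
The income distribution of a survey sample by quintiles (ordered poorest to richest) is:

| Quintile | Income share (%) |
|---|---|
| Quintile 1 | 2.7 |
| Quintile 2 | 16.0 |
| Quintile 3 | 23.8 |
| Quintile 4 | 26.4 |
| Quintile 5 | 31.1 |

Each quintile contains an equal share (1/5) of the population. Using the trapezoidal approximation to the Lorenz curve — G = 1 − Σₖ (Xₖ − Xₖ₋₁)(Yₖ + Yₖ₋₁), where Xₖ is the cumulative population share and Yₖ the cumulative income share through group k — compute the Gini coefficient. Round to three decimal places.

Cumulative income shares Yₖ: 0.0270, 0.1870, 0.4250, 0.6890, 1.0000
Σ (Xₖ−Xₖ₋₁)(Yₖ+Yₖ₋₁) = (1/5)(0.0270+0.0000) + (1/5)(0.1870+0.0270) + (1/5)(0.4250+0.1870) + (1/5)(0.6890+0.4250) + (1/5)(1.0000+0.6890)
  = 0.0054 + 0.0428 + 0.1224 + 0.2228 + 0.3378 = 0.7312
G = 1 − 0.7312 = 0.2688

0.269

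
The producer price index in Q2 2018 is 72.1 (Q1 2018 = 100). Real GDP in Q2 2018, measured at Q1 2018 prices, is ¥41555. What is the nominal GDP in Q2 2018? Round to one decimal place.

29961.2

Nominal = Real × (Index/100) = 41555 × (72.1/100)
        = 41555 × 0.721 = 29961.1550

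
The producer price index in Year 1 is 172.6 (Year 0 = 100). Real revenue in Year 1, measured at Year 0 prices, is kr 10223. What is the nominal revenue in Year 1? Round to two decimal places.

17644.90

Nominal = Real × (Index/100) = 10223 × (172.6/100)
        = 10223 × 1.726 = 17644.8980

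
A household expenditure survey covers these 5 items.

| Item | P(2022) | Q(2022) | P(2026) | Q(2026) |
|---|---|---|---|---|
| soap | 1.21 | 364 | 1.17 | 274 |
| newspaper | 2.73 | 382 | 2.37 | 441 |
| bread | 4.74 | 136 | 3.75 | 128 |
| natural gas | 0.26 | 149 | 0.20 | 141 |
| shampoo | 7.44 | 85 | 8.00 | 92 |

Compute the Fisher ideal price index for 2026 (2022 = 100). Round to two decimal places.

91.14

Laspeyres component (base-period weights):
ΣP(2026)Q(2022) = 1.17×364 + 2.37×382 + 3.75×136 + 0.20×149 + 8.00×85 = 425.88 + 905.34 + 510 + 29.8 + 680 = 2551.02
ΣP(2022)Q(2022) = 1.21×364 + 2.73×382 + 4.74×136 + 0.26×149 + 7.44×85 = 440.44 + 1042.86 + 644.64 + 38.74 + 632.4 = 2799.08
L = 2551.02 / 2799.08 × 100 = 91.1378
Paasche component (current-period weights):
ΣP(2026)Q(2026) = 1.17×274 + 2.37×441 + 3.75×128 + 0.20×141 + 8.00×92 = 320.58 + 1045.17 + 480 + 28.2 + 736 = 2609.95
ΣP(2022)Q(2026) = 1.21×274 + 2.73×441 + 4.74×128 + 0.26×141 + 7.44×92 = 331.54 + 1203.93 + 606.72 + 36.66 + 684.48 = 2863.33
P = 2609.95 / 2863.33 × 100 = 91.1509
Fisher = √(L × P) = √(91.1378 × 91.1509) = 91.1443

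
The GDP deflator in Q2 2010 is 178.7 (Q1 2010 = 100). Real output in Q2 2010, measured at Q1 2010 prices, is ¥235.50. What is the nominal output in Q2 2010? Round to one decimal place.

Nominal = Real × (Index/100) = 235.50 × (178.7/100)
        = 235.50 × 1.787 = 420.8385

420.8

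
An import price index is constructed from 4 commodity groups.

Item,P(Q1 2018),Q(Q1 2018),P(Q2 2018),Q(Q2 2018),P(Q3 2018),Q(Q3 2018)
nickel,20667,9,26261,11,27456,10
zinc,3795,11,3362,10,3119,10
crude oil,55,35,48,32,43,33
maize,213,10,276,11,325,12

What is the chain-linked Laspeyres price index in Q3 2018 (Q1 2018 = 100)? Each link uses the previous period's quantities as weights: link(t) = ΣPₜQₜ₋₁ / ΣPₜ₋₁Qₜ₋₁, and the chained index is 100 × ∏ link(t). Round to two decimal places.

123.90

Link Q1 2018→Q2 2018:
ΣP(Q2 2018)Q(Q1 2018) = 26261×9 + 3362×11 + 48×35 + 276×10 = 236349 + 36982 + 1680 + 2760 = 277771
ΣP(Q1 2018)Q(Q1 2018) = 20667×9 + 3795×11 + 55×35 + 213×10 = 186003 + 41745 + 1925 + 2130 = 231803
link = 277771/231803 = 1.198306
Link Q2 2018→Q3 2018:
ΣP(Q3 2018)Q(Q2 2018) = 27456×11 + 3119×10 + 43×32 + 325×11 = 302016 + 31190 + 1376 + 3575 = 338157
ΣP(Q2 2018)Q(Q2 2018) = 26261×11 + 3362×10 + 48×32 + 276×11 = 288871 + 33620 + 1536 + 3036 = 327063
link = 338157/327063 = 1.033920
Chained index = 100 × 1.198306 × 1.033920 = 123.8953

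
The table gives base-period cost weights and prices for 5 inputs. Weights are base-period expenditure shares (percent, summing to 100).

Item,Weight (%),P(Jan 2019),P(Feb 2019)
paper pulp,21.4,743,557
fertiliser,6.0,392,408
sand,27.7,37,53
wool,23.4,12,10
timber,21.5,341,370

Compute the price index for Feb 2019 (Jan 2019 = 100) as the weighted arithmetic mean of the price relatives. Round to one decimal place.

104.8

paper pulp: 21.4 × (557/743) = 21.4 × 0.749664 = 16.0428
fertiliser: 6.0 × (408/392) = 6.0 × 1.040816 = 6.2449
sand: 27.7 × (53/37) = 27.7 × 1.432432 = 39.6784
wool: 23.4 × (10/12) = 23.4 × 0.833333 = 19.5000
timber: 21.5 × (370/341) = 21.5 × 1.085044 = 23.3284
Index = Σ wᵢ·(p₁ᵢ/p₀ᵢ) = 16.0428 + 6.2449 + 39.6784 + 19.5000 + 23.3284 = 104.7945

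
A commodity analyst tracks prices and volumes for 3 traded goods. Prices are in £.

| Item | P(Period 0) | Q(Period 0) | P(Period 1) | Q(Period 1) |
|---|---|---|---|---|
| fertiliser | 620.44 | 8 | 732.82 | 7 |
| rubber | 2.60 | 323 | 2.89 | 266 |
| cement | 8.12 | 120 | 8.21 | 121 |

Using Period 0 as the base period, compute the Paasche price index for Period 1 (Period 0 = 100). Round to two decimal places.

Paasche price index uses current-period quantities as weights.
ΣP(Period 1)·Q(Period 1) = 732.82×7 + 2.89×266 + 8.21×121 = 5129.74 + 768.74 + 993.41 = 6891.89
ΣP(Period 0)·Q(Period 1) = 620.44×7 + 2.60×266 + 8.12×121 = 4343.08 + 691.6 + 982.52 = 6017.2
Index = 6891.89 / 6017.2 × 100 = 114.5365

114.54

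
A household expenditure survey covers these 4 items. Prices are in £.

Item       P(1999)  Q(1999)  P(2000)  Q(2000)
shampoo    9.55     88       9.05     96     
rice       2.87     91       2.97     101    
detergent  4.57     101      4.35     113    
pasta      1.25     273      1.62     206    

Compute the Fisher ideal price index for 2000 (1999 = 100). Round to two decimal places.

Laspeyres component (base-period weights):
ΣP(2000)Q(1999) = 9.05×88 + 2.97×91 + 4.35×101 + 1.62×273 = 796.4 + 270.27 + 439.35 + 442.26 = 1948.28
ΣP(1999)Q(1999) = 9.55×88 + 2.87×91 + 4.57×101 + 1.25×273 = 840.4 + 261.17 + 461.57 + 341.25 = 1904.39
L = 1948.28 / 1904.39 × 100 = 102.3047
Paasche component (current-period weights):
ΣP(2000)Q(2000) = 9.05×96 + 2.97×101 + 4.35×113 + 1.62×206 = 868.8 + 299.97 + 491.55 + 333.72 = 1994.04
ΣP(1999)Q(2000) = 9.55×96 + 2.87×101 + 4.57×113 + 1.25×206 = 916.8 + 289.87 + 516.41 + 257.5 = 1980.58
P = 1994.04 / 1980.58 × 100 = 100.6796
Fisher = √(L × P) = √(102.3047 × 100.6796) = 101.4889

101.49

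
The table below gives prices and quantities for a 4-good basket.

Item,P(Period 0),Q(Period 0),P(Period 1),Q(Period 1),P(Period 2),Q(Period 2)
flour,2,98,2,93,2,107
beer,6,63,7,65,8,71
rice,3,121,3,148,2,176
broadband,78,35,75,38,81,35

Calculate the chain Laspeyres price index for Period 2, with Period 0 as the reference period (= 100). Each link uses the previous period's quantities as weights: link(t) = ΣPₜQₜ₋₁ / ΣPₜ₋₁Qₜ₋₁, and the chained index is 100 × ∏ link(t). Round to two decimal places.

102.50

Link Period 0→Period 1:
ΣP(Period 1)Q(Period 0) = 2×98 + 7×63 + 3×121 + 75×35 = 196 + 441 + 363 + 2625 = 3625
ΣP(Period 0)Q(Period 0) = 2×98 + 6×63 + 3×121 + 78×35 = 196 + 378 + 363 + 2730 = 3667
link = 3625/3667 = 0.988546
Link Period 1→Period 2:
ΣP(Period 2)Q(Period 1) = 2×93 + 8×65 + 2×148 + 81×38 = 186 + 520 + 296 + 3078 = 4080
ΣP(Period 1)Q(Period 1) = 2×93 + 7×65 + 3×148 + 75×38 = 186 + 455 + 444 + 2850 = 3935
link = 4080/3935 = 1.036849
Chained index = 100 × 0.988546 × 1.036849 = 102.4973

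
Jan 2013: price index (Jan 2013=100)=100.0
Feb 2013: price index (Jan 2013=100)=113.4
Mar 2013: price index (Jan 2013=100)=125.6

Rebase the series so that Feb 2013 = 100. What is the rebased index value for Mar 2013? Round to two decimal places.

110.76

Rebased(Mar 2013) = 125.6 / 113.4 × 100 = 110.7584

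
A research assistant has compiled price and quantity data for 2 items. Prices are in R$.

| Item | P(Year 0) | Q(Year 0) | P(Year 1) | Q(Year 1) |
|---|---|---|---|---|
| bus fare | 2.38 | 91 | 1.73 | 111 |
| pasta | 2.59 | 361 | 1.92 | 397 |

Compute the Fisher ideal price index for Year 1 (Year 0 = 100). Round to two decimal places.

Laspeyres component (base-period weights):
ΣP(Year 1)Q(Year 0) = 1.73×91 + 1.92×361 = 157.43 + 693.12 = 850.55
ΣP(Year 0)Q(Year 0) = 2.38×91 + 2.59×361 = 216.58 + 934.99 = 1151.57
L = 850.55 / 1151.57 × 100 = 73.8600
Paasche component (current-period weights):
ΣP(Year 1)Q(Year 1) = 1.73×111 + 1.92×397 = 192.03 + 762.24 = 954.27
ΣP(Year 0)Q(Year 1) = 2.38×111 + 2.59×397 = 264.18 + 1028.23 = 1292.41
P = 954.27 / 1292.41 × 100 = 73.8365
Fisher = √(L × P) = √(73.8600 × 73.8365) = 73.8483

73.85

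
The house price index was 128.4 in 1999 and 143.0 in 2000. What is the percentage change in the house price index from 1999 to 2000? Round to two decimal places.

Change = (143.0 − 128.4) / 128.4 × 100
       = 14.6 / 128.4 × 100 = 11.3707%

11.37%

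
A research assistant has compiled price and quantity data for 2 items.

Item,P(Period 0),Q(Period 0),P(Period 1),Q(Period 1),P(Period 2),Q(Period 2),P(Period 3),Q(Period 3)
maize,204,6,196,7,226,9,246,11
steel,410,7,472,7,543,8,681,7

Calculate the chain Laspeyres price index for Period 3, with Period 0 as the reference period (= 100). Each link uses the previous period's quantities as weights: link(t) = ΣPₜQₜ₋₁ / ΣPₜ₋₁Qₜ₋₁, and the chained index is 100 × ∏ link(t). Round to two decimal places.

Link Period 0→Period 1:
ΣP(Period 1)Q(Period 0) = 196×6 + 472×7 = 1176 + 3304 = 4480
ΣP(Period 0)Q(Period 0) = 204×6 + 410×7 = 1224 + 2870 = 4094
link = 4480/4094 = 1.094284
Link Period 1→Period 2:
ΣP(Period 2)Q(Period 1) = 226×7 + 543×7 = 1582 + 3801 = 5383
ΣP(Period 1)Q(Period 1) = 196×7 + 472×7 = 1372 + 3304 = 4676
link = 5383/4676 = 1.151198
Link Period 2→Period 3:
ΣP(Period 3)Q(Period 2) = 246×9 + 681×8 = 2214 + 5448 = 7662
ΣP(Period 2)Q(Period 2) = 226×9 + 543×8 = 2034 + 4344 = 6378
link = 7662/6378 = 1.201317
Chained index = 100 × 1.094284 × 1.151198 × 1.201317 = 151.3344

151.33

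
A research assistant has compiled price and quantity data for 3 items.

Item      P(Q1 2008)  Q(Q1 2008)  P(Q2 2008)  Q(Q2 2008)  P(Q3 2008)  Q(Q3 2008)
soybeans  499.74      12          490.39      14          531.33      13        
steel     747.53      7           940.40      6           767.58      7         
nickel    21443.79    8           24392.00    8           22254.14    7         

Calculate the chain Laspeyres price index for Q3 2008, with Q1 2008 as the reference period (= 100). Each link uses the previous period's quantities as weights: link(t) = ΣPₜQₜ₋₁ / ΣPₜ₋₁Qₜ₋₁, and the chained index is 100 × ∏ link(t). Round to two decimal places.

Link Q1 2008→Q2 2008:
ΣP(Q2 2008)Q(Q1 2008) = 490.39×12 + 940.40×7 + 24392.00×8 = 5884.68 + 6582.8 + 195136 = 207603.48
ΣP(Q1 2008)Q(Q1 2008) = 499.74×12 + 747.53×7 + 21443.79×8 = 5996.88 + 5232.71 + 171550.32 = 182779.91
link = 207603.48/182779.91 = 1.135811
Link Q2 2008→Q3 2008:
ΣP(Q3 2008)Q(Q2 2008) = 531.33×14 + 767.58×6 + 22254.14×8 = 7438.62 + 4605.48 + 178033.12 = 190077.22
ΣP(Q2 2008)Q(Q2 2008) = 490.39×14 + 940.40×6 + 24392.00×8 = 6865.46 + 5642.4 + 195136 = 207643.86
link = 190077.22/207643.86 = 0.915400
Chained index = 100 × 1.135811 × 0.915400 = 103.9722

103.97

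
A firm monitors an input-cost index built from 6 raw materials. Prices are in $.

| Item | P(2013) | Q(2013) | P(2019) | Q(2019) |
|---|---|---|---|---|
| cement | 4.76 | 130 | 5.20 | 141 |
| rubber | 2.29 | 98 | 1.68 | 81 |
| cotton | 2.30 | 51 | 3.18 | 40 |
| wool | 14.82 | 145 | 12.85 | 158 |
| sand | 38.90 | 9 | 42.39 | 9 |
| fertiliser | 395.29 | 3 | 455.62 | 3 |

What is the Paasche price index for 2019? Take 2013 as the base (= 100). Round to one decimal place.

98.9

Paasche price index uses current-period quantities as weights.
ΣP(2019)·Q(2019) = 5.20×141 + 1.68×81 + 3.18×40 + 12.85×158 + 42.39×9 + 455.62×3 = 733.2 + 136.08 + 127.2 + 2030.3 + 381.51 + 1366.86 = 4775.15
ΣP(2013)·Q(2019) = 4.76×141 + 2.29×81 + 2.30×40 + 14.82×158 + 38.90×9 + 395.29×3 = 671.16 + 185.49 + 92 + 2341.56 + 350.1 + 1185.87 = 4826.18
Index = 4775.15 / 4826.18 × 100 = 98.9426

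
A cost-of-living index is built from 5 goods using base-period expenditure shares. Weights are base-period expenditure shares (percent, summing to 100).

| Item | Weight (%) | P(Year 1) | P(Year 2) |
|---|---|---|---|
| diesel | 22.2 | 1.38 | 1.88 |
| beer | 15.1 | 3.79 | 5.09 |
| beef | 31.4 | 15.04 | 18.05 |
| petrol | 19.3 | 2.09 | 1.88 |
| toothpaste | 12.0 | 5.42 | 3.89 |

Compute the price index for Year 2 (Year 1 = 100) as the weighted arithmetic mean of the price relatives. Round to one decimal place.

114.2

diesel: 22.2 × (1.88/1.38) = 22.2 × 1.362319 = 30.2435
beer: 15.1 × (5.09/3.79) = 15.1 × 1.343008 = 20.2794
beef: 31.4 × (18.05/15.04) = 31.4 × 1.200133 = 37.6842
petrol: 19.3 × (1.88/2.09) = 19.3 × 0.899522 = 17.3608
toothpaste: 12.0 × (3.89/5.42) = 12.0 × 0.717712 = 8.6125
Index = Σ wᵢ·(p₁ᵢ/p₀ᵢ) = 30.2435 + 20.2794 + 37.6842 + 17.3608 + 8.6125 = 114.1804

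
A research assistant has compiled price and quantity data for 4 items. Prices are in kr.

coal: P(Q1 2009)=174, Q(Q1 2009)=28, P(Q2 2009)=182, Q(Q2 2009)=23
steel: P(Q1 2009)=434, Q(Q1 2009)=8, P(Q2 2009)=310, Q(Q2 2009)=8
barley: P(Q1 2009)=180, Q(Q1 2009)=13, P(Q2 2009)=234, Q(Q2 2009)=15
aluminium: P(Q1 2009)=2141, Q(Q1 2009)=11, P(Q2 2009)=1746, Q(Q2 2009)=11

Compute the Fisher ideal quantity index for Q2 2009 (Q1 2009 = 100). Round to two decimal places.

Laspeyres component (base-period weights):
ΣP(Q1 2009)Q(Q2 2009) = 174×23 + 434×8 + 180×15 + 2141×11 = 4002 + 3472 + 2700 + 23551 = 33725
ΣP(Q1 2009)Q(Q1 2009) = 174×28 + 434×8 + 180×13 + 2141×11 = 4872 + 3472 + 2340 + 23551 = 34235
L = 33725 / 34235 × 100 = 98.5103
Paasche component (current-period weights):
ΣP(Q2 2009)Q(Q2 2009) = 182×23 + 310×8 + 234×15 + 1746×11 = 4186 + 2480 + 3510 + 19206 = 29382
ΣP(Q2 2009)Q(Q1 2009) = 182×28 + 310×8 + 234×13 + 1746×11 = 5096 + 2480 + 3042 + 19206 = 29824
P = 29382 / 29824 × 100 = 98.5180
Fisher = √(L × P) = √(98.5103 × 98.5180) = 98.5141

98.51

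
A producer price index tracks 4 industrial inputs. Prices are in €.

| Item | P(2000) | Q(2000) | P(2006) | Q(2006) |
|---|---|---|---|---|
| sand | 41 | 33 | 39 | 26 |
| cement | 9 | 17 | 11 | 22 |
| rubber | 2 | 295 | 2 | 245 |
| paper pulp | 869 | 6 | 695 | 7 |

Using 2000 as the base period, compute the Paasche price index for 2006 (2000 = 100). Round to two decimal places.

84.36

Paasche price index uses current-period quantities as weights.
ΣP(2006)·Q(2006) = 39×26 + 11×22 + 2×245 + 695×7 = 1014 + 242 + 490 + 4865 = 6611
ΣP(2000)·Q(2006) = 41×26 + 9×22 + 2×245 + 869×7 = 1066 + 198 + 490 + 6083 = 7837
Index = 6611 / 7837 × 100 = 84.3563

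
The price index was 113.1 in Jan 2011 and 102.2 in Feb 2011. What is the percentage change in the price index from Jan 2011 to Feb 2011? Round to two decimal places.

-9.64%

Change = (102.2 − 113.1) / 113.1 × 100
       = -10.9 / 113.1 × 100 = -9.6375%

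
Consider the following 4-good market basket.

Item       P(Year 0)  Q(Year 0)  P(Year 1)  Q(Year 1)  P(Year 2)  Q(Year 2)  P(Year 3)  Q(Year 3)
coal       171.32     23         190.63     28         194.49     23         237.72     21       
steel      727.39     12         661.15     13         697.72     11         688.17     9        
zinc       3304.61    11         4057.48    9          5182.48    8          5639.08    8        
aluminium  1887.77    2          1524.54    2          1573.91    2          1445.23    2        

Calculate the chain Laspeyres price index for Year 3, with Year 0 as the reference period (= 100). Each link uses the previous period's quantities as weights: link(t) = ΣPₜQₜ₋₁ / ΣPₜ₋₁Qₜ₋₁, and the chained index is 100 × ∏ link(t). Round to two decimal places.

146.92

Link Year 0→Year 1:
ΣP(Year 1)Q(Year 0) = 190.63×23 + 661.15×12 + 4057.48×11 + 1524.54×2 = 4384.49 + 7933.8 + 44632.28 + 3049.08 = 59999.65
ΣP(Year 0)Q(Year 0) = 171.32×23 + 727.39×12 + 3304.61×11 + 1887.77×2 = 3940.36 + 8728.68 + 36350.71 + 3775.54 = 52795.29
link = 59999.65/52795.29 = 1.136458
Link Year 1→Year 2:
ΣP(Year 2)Q(Year 1) = 194.49×28 + 697.72×13 + 5182.48×9 + 1573.91×2 = 5445.72 + 9070.36 + 46642.32 + 3147.82 = 64306.22
ΣP(Year 1)Q(Year 1) = 190.63×28 + 661.15×13 + 4057.48×9 + 1524.54×2 = 5337.64 + 8594.95 + 36517.32 + 3049.08 = 53498.99
link = 64306.22/53498.99 = 1.202008
Link Year 2→Year 3:
ΣP(Year 3)Q(Year 2) = 237.72×23 + 688.17×11 + 5639.08×8 + 1445.23×2 = 5467.56 + 7569.87 + 45112.64 + 2890.46 = 61040.53
ΣP(Year 2)Q(Year 2) = 194.49×23 + 697.72×11 + 5182.48×8 + 1573.91×2 = 4473.27 + 7674.92 + 41459.84 + 3147.82 = 56755.85
link = 61040.53/56755.85 = 1.075493
Chained index = 100 × 1.136458 × 1.202008 × 1.075493 = 146.9158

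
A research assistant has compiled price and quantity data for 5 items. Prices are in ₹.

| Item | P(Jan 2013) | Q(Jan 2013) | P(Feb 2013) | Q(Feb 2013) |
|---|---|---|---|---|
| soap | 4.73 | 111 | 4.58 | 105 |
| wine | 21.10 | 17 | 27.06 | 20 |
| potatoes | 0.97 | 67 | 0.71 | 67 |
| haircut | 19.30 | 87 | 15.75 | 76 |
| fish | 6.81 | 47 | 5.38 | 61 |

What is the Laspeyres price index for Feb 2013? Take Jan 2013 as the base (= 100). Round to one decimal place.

89.5

Laspeyres price index uses base-period quantities as weights.
ΣP(Feb 2013)·Q(Jan 2013) = 4.58×111 + 27.06×17 + 0.71×67 + 15.75×87 + 5.38×47 = 508.38 + 460.02 + 47.57 + 1370.25 + 252.86 = 2639.08
ΣP(Jan 2013)·Q(Jan 2013) = 4.73×111 + 21.10×17 + 0.97×67 + 19.30×87 + 6.81×47 = 525.03 + 358.7 + 64.99 + 1679.1 + 320.07 = 2947.89
Index = 2639.08 / 2947.89 × 100 = 89.5244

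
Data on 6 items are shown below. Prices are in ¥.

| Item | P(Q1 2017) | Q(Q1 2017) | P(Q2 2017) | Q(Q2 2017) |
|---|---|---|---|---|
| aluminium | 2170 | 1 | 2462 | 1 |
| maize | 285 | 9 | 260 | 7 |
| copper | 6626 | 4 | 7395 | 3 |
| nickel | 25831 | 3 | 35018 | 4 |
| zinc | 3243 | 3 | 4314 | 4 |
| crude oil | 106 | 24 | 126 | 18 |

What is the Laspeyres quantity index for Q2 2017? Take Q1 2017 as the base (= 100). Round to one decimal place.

Laspeyres quantity index uses base-period prices as weights.
ΣP(Q1 2017)·Q(Q2 2017) = 2170×1 + 285×7 + 6626×3 + 25831×4 + 3243×4 + 106×18 = 2170 + 1995 + 19878 + 103324 + 12972 + 1908 = 142247
ΣP(Q1 2017)·Q(Q1 2017) = 2170×1 + 285×9 + 6626×4 + 25831×3 + 3243×3 + 106×24 = 2170 + 2565 + 26504 + 77493 + 9729 + 2544 = 121005
Index = 142247 / 121005 × 100 = 117.5546

117.6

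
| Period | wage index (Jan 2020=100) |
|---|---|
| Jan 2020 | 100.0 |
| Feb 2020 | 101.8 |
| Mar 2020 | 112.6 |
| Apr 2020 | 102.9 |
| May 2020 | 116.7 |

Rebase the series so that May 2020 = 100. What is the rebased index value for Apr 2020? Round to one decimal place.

Rebased(Apr 2020) = 102.9 / 116.7 × 100 = 88.1748

88.2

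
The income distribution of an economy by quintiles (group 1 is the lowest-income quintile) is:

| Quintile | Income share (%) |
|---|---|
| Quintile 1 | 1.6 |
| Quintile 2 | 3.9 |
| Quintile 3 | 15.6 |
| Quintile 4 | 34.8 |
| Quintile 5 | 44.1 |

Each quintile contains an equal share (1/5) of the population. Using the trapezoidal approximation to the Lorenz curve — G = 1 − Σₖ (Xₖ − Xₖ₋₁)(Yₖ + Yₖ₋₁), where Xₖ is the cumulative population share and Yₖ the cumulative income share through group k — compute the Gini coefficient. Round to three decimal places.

0.464

Cumulative income shares Yₖ: 0.0160, 0.0550, 0.2110, 0.5590, 1.0000
Σ (Xₖ−Xₖ₋₁)(Yₖ+Yₖ₋₁) = (1/5)(0.0160+0.0000) + (1/5)(0.0550+0.0160) + (1/5)(0.2110+0.0550) + (1/5)(0.5590+0.2110) + (1/5)(1.0000+0.5590)
  = 0.0032 + 0.0142 + 0.0532 + 0.1540 + 0.3118 = 0.5364
G = 1 − 0.5364 = 0.4636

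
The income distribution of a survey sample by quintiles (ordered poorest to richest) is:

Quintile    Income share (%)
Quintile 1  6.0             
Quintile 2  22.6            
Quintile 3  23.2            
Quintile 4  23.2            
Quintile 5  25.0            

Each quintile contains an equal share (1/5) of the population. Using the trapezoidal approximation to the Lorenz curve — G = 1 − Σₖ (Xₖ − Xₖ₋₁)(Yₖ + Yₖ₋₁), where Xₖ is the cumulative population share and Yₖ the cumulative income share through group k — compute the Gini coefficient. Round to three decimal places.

Cumulative income shares Yₖ: 0.0600, 0.2860, 0.5180, 0.7500, 1.0000
Σ (Xₖ−Xₖ₋₁)(Yₖ+Yₖ₋₁) = (1/5)(0.0600+0.0000) + (1/5)(0.2860+0.0600) + (1/5)(0.5180+0.2860) + (1/5)(0.7500+0.5180) + (1/5)(1.0000+0.7500)
  = 0.0120 + 0.0692 + 0.1608 + 0.2536 + 0.3500 = 0.8456
G = 1 − 0.8456 = 0.1544

0.154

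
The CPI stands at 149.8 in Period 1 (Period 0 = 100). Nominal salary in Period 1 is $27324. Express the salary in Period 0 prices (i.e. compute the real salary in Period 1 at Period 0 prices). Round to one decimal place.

Real = Nominal ÷ (Index/100) = 27324 ÷ (149.8/100)
     = 27324 ÷ 1.498 = 18240.3204

18240.3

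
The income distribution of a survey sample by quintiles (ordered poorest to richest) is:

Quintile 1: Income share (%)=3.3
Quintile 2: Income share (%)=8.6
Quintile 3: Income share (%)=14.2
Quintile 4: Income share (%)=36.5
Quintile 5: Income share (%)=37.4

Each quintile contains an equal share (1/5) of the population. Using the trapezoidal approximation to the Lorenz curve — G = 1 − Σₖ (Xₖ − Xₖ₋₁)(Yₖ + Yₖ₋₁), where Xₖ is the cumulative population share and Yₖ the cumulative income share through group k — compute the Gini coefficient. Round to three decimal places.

0.384

Cumulative income shares Yₖ: 0.0330, 0.1190, 0.2610, 0.6260, 1.0000
Σ (Xₖ−Xₖ₋₁)(Yₖ+Yₖ₋₁) = (1/5)(0.0330+0.0000) + (1/5)(0.1190+0.0330) + (1/5)(0.2610+0.1190) + (1/5)(0.6260+0.2610) + (1/5)(1.0000+0.6260)
  = 0.0066 + 0.0304 + 0.0760 + 0.1774 + 0.3252 = 0.6156
G = 1 − 0.6156 = 0.3844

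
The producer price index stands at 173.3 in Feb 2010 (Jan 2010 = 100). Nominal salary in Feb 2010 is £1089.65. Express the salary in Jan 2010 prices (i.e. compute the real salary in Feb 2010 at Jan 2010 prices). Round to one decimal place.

628.8

Real = Nominal ÷ (Index/100) = 1089.65 ÷ (173.3/100)
     = 1089.65 ÷ 1.733 = 628.7651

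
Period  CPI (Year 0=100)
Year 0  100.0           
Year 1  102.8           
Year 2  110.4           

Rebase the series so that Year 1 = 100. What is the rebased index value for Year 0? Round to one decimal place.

Rebased(Year 0) = 100.0 / 102.8 × 100 = 97.2763

97.3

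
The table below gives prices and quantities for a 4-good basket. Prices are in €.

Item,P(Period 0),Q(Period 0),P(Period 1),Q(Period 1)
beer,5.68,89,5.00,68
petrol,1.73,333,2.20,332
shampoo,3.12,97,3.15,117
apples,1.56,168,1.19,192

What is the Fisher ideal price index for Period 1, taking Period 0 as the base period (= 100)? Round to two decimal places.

102.42

Laspeyres component (base-period weights):
ΣP(Period 1)Q(Period 0) = 5.00×89 + 2.20×333 + 3.15×97 + 1.19×168 = 445 + 732.6 + 305.55 + 199.92 = 1683.07
ΣP(Period 0)Q(Period 0) = 5.68×89 + 1.73×333 + 3.12×97 + 1.56×168 = 505.52 + 576.09 + 302.64 + 262.08 = 1646.33
L = 1683.07 / 1646.33 × 100 = 102.2316
Paasche component (current-period weights):
ΣP(Period 1)Q(Period 1) = 5.00×68 + 2.20×332 + 3.15×117 + 1.19×192 = 340 + 730.4 + 368.55 + 228.48 = 1667.43
ΣP(Period 0)Q(Period 1) = 5.68×68 + 1.73×332 + 3.12×117 + 1.56×192 = 386.24 + 574.36 + 365.04 + 299.52 = 1625.16
P = 1667.43 / 1625.16 × 100 = 102.6010
Fisher = √(L × P) = √(102.2316 × 102.6010) = 102.4161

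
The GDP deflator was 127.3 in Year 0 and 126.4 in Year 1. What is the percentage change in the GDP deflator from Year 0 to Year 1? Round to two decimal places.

Change = (126.4 − 127.3) / 127.3 × 100
       = -0.9 / 127.3 × 100 = -0.7070%

-0.71%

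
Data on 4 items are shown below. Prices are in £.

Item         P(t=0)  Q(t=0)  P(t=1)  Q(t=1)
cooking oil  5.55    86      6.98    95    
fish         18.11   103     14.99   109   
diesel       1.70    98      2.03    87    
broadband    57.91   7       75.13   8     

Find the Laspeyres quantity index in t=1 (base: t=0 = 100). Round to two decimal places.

106.79

Laspeyres quantity index uses base-period prices as weights.
ΣP(t=0)·Q(t=1) = 5.55×95 + 18.11×109 + 1.70×87 + 57.91×8 = 527.25 + 1973.99 + 147.9 + 463.28 = 3112.42
ΣP(t=0)·Q(t=0) = 5.55×86 + 18.11×103 + 1.70×98 + 57.91×7 = 477.3 + 1865.33 + 166.6 + 405.37 = 2914.6
Index = 3112.42 / 2914.6 × 100 = 106.7872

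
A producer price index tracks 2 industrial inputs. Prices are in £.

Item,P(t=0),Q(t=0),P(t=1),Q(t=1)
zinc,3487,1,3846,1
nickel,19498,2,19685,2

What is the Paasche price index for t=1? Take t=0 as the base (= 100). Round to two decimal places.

101.73

Paasche price index uses current-period quantities as weights.
ΣP(t=1)·Q(t=1) = 3846×1 + 19685×2 = 3846 + 39370 = 43216
ΣP(t=0)·Q(t=1) = 3487×1 + 19498×2 = 3487 + 38996 = 42483
Index = 43216 / 42483 × 100 = 101.7254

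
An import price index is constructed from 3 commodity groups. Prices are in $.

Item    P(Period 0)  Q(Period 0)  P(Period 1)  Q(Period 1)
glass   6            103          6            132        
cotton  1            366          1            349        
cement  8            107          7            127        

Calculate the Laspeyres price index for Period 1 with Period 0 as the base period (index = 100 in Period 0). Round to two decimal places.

Laspeyres price index uses base-period quantities as weights.
ΣP(Period 1)·Q(Period 0) = 6×103 + 1×366 + 7×107 = 618 + 366 + 749 = 1733
ΣP(Period 0)·Q(Period 0) = 6×103 + 1×366 + 8×107 = 618 + 366 + 856 = 1840
Index = 1733 / 1840 × 100 = 94.1848

94.18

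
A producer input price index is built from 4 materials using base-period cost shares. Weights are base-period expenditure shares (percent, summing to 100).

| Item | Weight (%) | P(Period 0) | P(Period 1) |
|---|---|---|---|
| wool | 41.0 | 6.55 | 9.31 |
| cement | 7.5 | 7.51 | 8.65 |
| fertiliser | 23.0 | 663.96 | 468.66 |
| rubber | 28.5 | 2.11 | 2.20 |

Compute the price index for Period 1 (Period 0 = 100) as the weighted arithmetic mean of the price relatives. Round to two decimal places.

wool: 41.0 × (9.31/6.55) = 41.0 × 1.421374 = 58.2763
cement: 7.5 × (8.65/7.51) = 7.5 × 1.151798 = 8.6385
fertiliser: 23.0 × (468.66/663.96) = 23.0 × 0.705856 = 16.2347
rubber: 28.5 × (2.20/2.11) = 28.5 × 1.042654 = 29.7156
Index = Σ wᵢ·(p₁ᵢ/p₀ᵢ) = 58.2763 + 8.6385 + 16.2347 + 29.7156 = 112.8651

112.87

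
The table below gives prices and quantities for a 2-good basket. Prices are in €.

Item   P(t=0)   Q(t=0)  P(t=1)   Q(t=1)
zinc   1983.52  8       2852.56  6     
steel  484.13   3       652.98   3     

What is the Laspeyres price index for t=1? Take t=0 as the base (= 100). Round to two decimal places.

143.06

Laspeyres price index uses base-period quantities as weights.
ΣP(t=1)·Q(t=0) = 2852.56×8 + 652.98×3 = 22820.48 + 1958.94 = 24779.42
ΣP(t=0)·Q(t=0) = 1983.52×8 + 484.13×3 = 15868.16 + 1452.39 = 17320.55
Index = 24779.42 / 17320.55 × 100 = 143.0637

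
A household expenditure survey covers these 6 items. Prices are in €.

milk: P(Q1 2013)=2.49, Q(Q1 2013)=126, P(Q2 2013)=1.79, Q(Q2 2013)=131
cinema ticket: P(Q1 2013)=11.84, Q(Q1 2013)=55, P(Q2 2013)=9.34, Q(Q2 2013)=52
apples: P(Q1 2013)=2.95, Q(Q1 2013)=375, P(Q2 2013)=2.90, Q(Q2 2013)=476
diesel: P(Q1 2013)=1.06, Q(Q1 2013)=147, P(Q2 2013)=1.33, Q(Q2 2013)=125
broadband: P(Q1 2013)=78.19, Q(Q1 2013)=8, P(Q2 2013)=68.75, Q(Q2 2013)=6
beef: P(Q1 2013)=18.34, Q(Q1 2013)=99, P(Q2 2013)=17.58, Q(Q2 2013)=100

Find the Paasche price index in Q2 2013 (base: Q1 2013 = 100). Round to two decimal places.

Paasche price index uses current-period quantities as weights.
ΣP(Q2 2013)·Q(Q2 2013) = 1.79×131 + 9.34×52 + 2.90×476 + 1.33×125 + 68.75×6 + 17.58×100 = 234.49 + 485.68 + 1380.4 + 166.25 + 412.5 + 1758 = 4437.32
ΣP(Q1 2013)·Q(Q2 2013) = 2.49×131 + 11.84×52 + 2.95×476 + 1.06×125 + 78.19×6 + 18.34×100 = 326.19 + 615.68 + 1404.2 + 132.5 + 469.14 + 1834 = 4781.71
Index = 4437.32 / 4781.71 × 100 = 92.7978

92.80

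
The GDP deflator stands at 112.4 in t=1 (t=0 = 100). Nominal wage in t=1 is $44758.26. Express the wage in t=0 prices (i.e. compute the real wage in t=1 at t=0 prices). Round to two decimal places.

Real = Nominal ÷ (Index/100) = 44758.26 ÷ (112.4/100)
     = 44758.26 ÷ 1.124 = 39820.5160

39820.52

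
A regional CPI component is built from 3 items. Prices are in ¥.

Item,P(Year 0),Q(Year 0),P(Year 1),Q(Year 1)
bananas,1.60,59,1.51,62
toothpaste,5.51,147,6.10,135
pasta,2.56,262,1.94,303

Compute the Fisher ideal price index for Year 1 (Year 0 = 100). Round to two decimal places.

Laspeyres component (base-period weights):
ΣP(Year 1)Q(Year 0) = 1.51×59 + 6.10×147 + 1.94×262 = 89.09 + 896.7 + 508.28 = 1494.07
ΣP(Year 0)Q(Year 0) = 1.60×59 + 5.51×147 + 2.56×262 = 94.4 + 809.97 + 670.72 = 1575.09
L = 1494.07 / 1575.09 × 100 = 94.8562
Paasche component (current-period weights):
ΣP(Year 1)Q(Year 1) = 1.51×62 + 6.10×135 + 1.94×303 = 93.62 + 823.5 + 587.82 = 1504.94
ΣP(Year 0)Q(Year 1) = 1.60×62 + 5.51×135 + 2.56×303 = 99.2 + 743.85 + 775.68 = 1618.73
P = 1504.94 / 1618.73 × 100 = 92.9704
Fisher = √(L × P) = √(94.8562 × 92.9704) = 93.9086

93.91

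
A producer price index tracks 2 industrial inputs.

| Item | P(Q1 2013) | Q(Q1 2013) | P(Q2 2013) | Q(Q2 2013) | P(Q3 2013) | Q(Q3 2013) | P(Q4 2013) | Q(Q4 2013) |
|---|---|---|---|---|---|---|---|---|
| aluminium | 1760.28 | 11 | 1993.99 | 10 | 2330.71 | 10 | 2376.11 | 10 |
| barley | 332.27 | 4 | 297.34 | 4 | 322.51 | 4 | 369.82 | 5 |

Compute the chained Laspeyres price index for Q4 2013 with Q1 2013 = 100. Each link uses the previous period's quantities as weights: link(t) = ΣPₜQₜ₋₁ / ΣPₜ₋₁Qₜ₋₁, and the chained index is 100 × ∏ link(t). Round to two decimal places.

Link Q1 2013→Q2 2013:
ΣP(Q2 2013)Q(Q1 2013) = 1993.99×11 + 297.34×4 = 21933.89 + 1189.36 = 23123.25
ΣP(Q1 2013)Q(Q1 2013) = 1760.28×11 + 332.27×4 = 19363.08 + 1329.08 = 20692.16
link = 23123.25/20692.16 = 1.117488
Link Q2 2013→Q3 2013:
ΣP(Q3 2013)Q(Q2 2013) = 2330.71×10 + 322.51×4 = 23307.1 + 1290.04 = 24597.14
ΣP(Q2 2013)Q(Q2 2013) = 1993.99×10 + 297.34×4 = 19939.9 + 1189.36 = 21129.26
link = 24597.14/21129.26 = 1.164127
Link Q3 2013→Q4 2013:
ΣP(Q4 2013)Q(Q3 2013) = 2376.11×10 + 369.82×4 = 23761.1 + 1479.28 = 25240.38
ΣP(Q3 2013)Q(Q3 2013) = 2330.71×10 + 322.51×4 = 23307.1 + 1290.04 = 24597.14
link = 25240.38/24597.14 = 1.026151
Chained index = 100 × 1.117488 × 1.164127 × 1.026151 = 133.4918

133.49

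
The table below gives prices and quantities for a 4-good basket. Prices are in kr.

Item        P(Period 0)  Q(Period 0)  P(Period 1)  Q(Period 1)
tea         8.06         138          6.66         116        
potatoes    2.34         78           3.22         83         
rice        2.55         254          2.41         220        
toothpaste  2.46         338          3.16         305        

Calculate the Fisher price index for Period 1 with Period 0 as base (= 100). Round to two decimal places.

103.29

Laspeyres component (base-period weights):
ΣP(Period 1)Q(Period 0) = 6.66×138 + 3.22×78 + 2.41×254 + 3.16×338 = 919.08 + 251.16 + 612.14 + 1068.08 = 2850.46
ΣP(Period 0)Q(Period 0) = 8.06×138 + 2.34×78 + 2.55×254 + 2.46×338 = 1112.28 + 182.52 + 647.7 + 831.48 = 2773.98
L = 2850.46 / 2773.98 × 100 = 102.7570
Paasche component (current-period weights):
ΣP(Period 1)Q(Period 1) = 6.66×116 + 3.22×83 + 2.41×220 + 3.16×305 = 772.56 + 267.26 + 530.2 + 963.8 = 2533.82
ΣP(Period 0)Q(Period 1) = 8.06×116 + 2.34×83 + 2.55×220 + 2.46×305 = 934.96 + 194.22 + 561 + 750.3 = 2440.48
P = 2533.82 / 2440.48 × 100 = 103.8247
Fisher = √(L × P) = √(102.7570 × 103.8247) = 103.2895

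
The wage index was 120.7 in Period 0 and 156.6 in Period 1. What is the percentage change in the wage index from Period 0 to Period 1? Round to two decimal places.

Change = (156.6 − 120.7) / 120.7 × 100
       = 35.9 / 120.7 × 100 = 29.7432%

29.74%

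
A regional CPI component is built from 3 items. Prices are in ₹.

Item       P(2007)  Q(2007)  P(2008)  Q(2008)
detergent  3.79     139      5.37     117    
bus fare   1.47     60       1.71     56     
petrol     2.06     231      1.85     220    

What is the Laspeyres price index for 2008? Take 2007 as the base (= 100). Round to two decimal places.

117.01

Laspeyres price index uses base-period quantities as weights.
ΣP(2008)·Q(2007) = 5.37×139 + 1.71×60 + 1.85×231 = 746.43 + 102.6 + 427.35 = 1276.38
ΣP(2007)·Q(2007) = 3.79×139 + 1.47×60 + 2.06×231 = 526.81 + 88.2 + 475.86 = 1090.87
Index = 1276.38 / 1090.87 × 100 = 117.0057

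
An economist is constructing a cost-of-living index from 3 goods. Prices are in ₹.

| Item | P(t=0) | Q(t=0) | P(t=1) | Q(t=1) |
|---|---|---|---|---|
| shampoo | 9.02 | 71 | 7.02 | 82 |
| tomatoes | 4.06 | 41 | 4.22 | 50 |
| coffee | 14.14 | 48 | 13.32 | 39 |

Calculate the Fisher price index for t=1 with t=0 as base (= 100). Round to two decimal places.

Laspeyres component (base-period weights):
ΣP(t=1)Q(t=0) = 7.02×71 + 4.22×41 + 13.32×48 = 498.42 + 173.02 + 639.36 = 1310.8
ΣP(t=0)Q(t=0) = 9.02×71 + 4.06×41 + 14.14×48 = 640.42 + 166.46 + 678.72 = 1485.6
L = 1310.8 / 1485.6 × 100 = 88.2337
Paasche component (current-period weights):
ΣP(t=1)Q(t=1) = 7.02×82 + 4.22×50 + 13.32×39 = 575.64 + 211 + 519.48 = 1306.12
ΣP(t=0)Q(t=1) = 9.02×82 + 4.06×50 + 14.14×39 = 739.64 + 203 + 551.46 = 1494.1
P = 1306.12 / 1494.1 × 100 = 87.4185
Fisher = √(L × P) = √(88.2337 × 87.4185) = 87.8252

87.83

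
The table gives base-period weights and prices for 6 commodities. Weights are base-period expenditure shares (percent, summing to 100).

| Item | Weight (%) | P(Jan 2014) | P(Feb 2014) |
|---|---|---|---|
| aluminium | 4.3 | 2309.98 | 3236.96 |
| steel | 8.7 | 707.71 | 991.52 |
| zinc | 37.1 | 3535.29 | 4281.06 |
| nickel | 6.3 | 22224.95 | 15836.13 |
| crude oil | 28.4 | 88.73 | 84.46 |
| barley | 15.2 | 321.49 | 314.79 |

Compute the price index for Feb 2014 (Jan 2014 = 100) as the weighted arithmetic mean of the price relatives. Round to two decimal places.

109.55

aluminium: 4.3 × (3236.96/2309.98) = 4.3 × 1.401294 = 6.0256
steel: 8.7 × (991.52/707.71) = 8.7 × 1.401026 = 12.1889
zinc: 37.1 × (4281.06/3535.29) = 37.1 × 1.210950 = 44.9263
nickel: 6.3 × (15836.13/22224.95) = 6.3 × 0.712538 = 4.4890
crude oil: 28.4 × (84.46/88.73) = 28.4 × 0.951876 = 27.0333
barley: 15.2 × (314.79/321.49) = 15.2 × 0.979160 = 14.8832
Index = Σ wᵢ·(p₁ᵢ/p₀ᵢ) = 6.0256 + 12.1889 + 44.9263 + 4.4890 + 27.0333 + 14.8832 = 109.5462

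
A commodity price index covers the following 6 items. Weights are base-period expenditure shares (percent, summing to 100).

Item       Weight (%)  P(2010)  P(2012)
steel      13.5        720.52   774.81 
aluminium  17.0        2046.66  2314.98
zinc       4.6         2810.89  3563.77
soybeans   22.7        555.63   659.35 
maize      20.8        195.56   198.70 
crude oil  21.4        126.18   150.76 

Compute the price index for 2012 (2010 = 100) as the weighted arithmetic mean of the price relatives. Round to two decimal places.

113.22

steel: 13.5 × (774.81/720.52) = 13.5 × 1.075348 = 14.5172
aluminium: 17.0 × (2314.98/2046.66) = 17.0 × 1.131101 = 19.2287
zinc: 4.6 × (3563.77/2810.89) = 4.6 × 1.267844 = 5.8321
soybeans: 22.7 × (659.35/555.63) = 22.7 × 1.186671 = 26.9374
maize: 20.8 × (198.70/195.56) = 20.8 × 1.016056 = 21.1340
crude oil: 21.4 × (150.76/126.18) = 21.4 × 1.194801 = 25.5687
Index = Σ wᵢ·(p₁ᵢ/p₀ᵢ) = 14.5172 + 19.2287 + 5.8321 + 26.9374 + 21.1340 + 25.5687 = 113.2182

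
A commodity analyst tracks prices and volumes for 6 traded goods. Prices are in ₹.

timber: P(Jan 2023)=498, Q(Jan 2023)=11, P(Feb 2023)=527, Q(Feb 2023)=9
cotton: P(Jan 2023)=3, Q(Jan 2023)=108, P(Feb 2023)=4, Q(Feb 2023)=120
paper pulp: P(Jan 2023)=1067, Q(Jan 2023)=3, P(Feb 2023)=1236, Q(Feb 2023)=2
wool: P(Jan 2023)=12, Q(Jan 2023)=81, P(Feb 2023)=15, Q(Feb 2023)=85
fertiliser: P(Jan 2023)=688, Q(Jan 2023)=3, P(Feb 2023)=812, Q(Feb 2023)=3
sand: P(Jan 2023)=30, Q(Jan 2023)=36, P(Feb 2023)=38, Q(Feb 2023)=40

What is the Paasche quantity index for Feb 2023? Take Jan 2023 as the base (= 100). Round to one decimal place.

Paasche quantity index uses current-period prices as weights.
ΣP(Feb 2023)·Q(Feb 2023) = 527×9 + 4×120 + 1236×2 + 15×85 + 812×3 + 38×40 = 4743 + 480 + 2472 + 1275 + 2436 + 1520 = 12926
ΣP(Feb 2023)·Q(Jan 2023) = 527×11 + 4×108 + 1236×3 + 15×81 + 812×3 + 38×36 = 5797 + 432 + 3708 + 1215 + 2436 + 1368 = 14956
Index = 12926 / 14956 × 100 = 86.4269

86.4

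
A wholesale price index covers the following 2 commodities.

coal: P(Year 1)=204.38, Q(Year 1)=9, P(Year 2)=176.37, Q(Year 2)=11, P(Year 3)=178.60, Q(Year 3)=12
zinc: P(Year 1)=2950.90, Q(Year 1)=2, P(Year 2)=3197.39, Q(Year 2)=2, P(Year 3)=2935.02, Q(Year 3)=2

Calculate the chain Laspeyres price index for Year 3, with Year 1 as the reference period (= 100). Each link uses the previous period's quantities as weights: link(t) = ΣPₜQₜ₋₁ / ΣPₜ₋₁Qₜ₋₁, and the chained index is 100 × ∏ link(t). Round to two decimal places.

96.92

Link Year 1→Year 2:
ΣP(Year 2)Q(Year 1) = 176.37×9 + 3197.39×2 = 1587.33 + 6394.78 = 7982.11
ΣP(Year 1)Q(Year 1) = 204.38×9 + 2950.90×2 = 1839.42 + 5901.8 = 7741.22
link = 7982.11/7741.22 = 1.031118
Link Year 2→Year 3:
ΣP(Year 3)Q(Year 2) = 178.60×11 + 2935.02×2 = 1964.6 + 5870.04 = 7834.64
ΣP(Year 2)Q(Year 2) = 176.37×11 + 3197.39×2 = 1940.07 + 6394.78 = 8334.85
link = 7834.64/8334.85 = 0.939986
Chained index = 100 × 1.031118 × 0.939986 = 96.9236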